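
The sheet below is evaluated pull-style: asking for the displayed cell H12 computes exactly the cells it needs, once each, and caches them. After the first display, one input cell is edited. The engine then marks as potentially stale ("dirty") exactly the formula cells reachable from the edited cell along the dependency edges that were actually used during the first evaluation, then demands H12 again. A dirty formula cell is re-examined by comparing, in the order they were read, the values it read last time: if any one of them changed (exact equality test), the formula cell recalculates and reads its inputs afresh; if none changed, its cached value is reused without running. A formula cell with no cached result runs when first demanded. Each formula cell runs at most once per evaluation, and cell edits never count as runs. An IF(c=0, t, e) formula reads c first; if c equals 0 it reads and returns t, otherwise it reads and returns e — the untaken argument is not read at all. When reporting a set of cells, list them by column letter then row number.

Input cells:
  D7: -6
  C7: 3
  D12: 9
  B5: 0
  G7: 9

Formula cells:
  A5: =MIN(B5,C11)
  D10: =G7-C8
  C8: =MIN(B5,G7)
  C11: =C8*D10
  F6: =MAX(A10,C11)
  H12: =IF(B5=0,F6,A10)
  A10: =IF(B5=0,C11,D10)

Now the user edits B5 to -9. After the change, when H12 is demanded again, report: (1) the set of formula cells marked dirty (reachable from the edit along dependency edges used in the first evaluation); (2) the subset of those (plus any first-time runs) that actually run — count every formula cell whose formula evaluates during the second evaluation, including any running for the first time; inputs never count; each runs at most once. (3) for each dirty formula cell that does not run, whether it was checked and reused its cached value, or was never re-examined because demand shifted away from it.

First demand of the output computes:
  C8 = MIN(0, 9) = 0
  D10 = 9 - 0 = 9
  C11 = 0 * 9 = 0
  A10 = IF(B5=0: B5=0 -> then branch C11) = 0
  F6 = MAX(0, 0) = 0
  H12 = IF(B5=0: B5=0 -> then branch F6) = 0

After the edit, cleaning proceeds:
  C8: a read changed (B5 0->-9) — executes, giving -9.
  D10: a read changed (C8 0->-9) — executes, giving 18.
  C11: stays stale; no demand reaches it after the flip.
  A10: a read changed (B5 0->-9) — executes, giving 18.
  F6: stays stale; no demand reaches it after the flip.
  H12: a read changed (B5 0->-9) — executes, giving 18.

Note the branch switch — demand abandons C11, F6, which are never re-examined.

The edit dirties: A10, C8, C11, D10, F6, H12.
4 formula cells run: A10, C8, D10, H12.
Unvisited dirty nodes (no longer demanded): C11, F6.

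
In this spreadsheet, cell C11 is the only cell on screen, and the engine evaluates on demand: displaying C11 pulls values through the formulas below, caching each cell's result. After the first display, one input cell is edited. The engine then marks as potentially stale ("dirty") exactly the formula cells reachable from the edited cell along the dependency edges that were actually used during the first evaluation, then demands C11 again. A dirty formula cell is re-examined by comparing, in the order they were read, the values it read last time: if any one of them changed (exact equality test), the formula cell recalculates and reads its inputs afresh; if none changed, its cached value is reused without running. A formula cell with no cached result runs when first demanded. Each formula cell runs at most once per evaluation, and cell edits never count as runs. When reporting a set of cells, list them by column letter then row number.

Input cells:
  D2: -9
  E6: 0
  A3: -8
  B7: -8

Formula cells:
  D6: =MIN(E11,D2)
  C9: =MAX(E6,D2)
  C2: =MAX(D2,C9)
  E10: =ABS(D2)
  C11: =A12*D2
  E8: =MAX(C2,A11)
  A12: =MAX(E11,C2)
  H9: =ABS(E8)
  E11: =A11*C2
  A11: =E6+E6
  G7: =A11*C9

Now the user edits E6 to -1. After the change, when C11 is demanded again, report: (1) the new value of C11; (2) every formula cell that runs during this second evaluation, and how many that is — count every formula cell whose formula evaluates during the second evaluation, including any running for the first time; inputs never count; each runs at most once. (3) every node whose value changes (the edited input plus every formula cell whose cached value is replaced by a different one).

C11 now evaluates to -18.
Run set: A11, A12, C2, C9, C11, E11 (6 run).
Changed values: A11, A12, C2, C9, C11, E6, E11.

Initial pass — values computed on the first demand:
  A11 = 0 + 0 = 0
  C9 = MAX(0, -9) = 0
  C2 = MAX(-9, 0) = 0
  E11 = 0 * 0 = 0
  A12 = MAX(0, 0) = 0
  C11 = 0 * -9 = 0

Second demand — change propagation:
  A11: re-runs because E6 0->-1; E6 0->-1; new result -2.
  C9: re-runs because E6 0->-1; new result -1.
  C2: re-runs because C9 0->-1; new result -1.
  E11: re-runs because A11 0->-2; C2 0->-1; new result 2.
  A12: re-runs because E11 0->2; C2 0->-1; new result 2.
  C11: re-runs because A12 0->2; new result -18.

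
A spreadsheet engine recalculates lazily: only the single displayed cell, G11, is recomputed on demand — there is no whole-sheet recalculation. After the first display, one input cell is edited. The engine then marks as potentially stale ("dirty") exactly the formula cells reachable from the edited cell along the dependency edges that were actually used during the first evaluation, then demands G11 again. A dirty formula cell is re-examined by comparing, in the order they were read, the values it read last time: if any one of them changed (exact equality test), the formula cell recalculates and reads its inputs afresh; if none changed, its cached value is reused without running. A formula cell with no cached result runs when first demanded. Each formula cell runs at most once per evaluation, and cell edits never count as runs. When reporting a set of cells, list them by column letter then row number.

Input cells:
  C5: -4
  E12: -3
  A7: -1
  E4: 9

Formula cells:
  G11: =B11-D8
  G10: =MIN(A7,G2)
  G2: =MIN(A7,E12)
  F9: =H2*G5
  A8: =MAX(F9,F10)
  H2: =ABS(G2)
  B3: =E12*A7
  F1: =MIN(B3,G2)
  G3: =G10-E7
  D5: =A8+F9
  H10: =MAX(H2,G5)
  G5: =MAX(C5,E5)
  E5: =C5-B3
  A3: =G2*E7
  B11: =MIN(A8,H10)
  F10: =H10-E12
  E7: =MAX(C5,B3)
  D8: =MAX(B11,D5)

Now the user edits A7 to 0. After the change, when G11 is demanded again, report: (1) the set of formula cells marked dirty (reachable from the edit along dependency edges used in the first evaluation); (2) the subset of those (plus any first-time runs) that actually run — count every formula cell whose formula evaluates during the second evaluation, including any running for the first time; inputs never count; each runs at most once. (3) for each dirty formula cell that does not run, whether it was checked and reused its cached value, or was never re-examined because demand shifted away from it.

Marked dirty: A8, B3, B11, D5, D8, E5, F9, F10, G2, G5, G11, H2, H10.
Formula cells that run: B3, E5, G2, G5 — 4 in total.
Checked but reused from cache: A8, B11, D5, D8, F9, F10, G11, H2, H10.
Key observation: the cutoff stops propagation at H2 — its inputs' values are unchanged, so it reuses its cache.

First evaluation (everything demanded from the output):
  B3 = -3 * -1 = 3
  E5 = -4 - 3 = -7
  G2 = MIN(-1, -3) = -3
  G5 = MAX(-4, -7) = -4
  H2 = ABS(-3) = 3
  F9 = 3 * -4 = -12
  H10 = MAX(3, -4) = 3
  F10 = 3 - -3 = 6
  A8 = MAX(-12, 6) = 6
  B11 = MIN(6, 3) = 3
  D5 = 6 + -12 = -6
  D8 = MAX(3, -6) = 3
  G11 = 3 - 3 = 0

Propagation after the edit:
  B3: runs — A7 -1->0; result 0.
  E5: runs — B3 3->0; result -4.
  G2: runs — A7 -1->0; result -3 (same value as before).
  G5: runs — E5 -7->-4; result -4 (same value as before).
  H2: checked — values it read are unchanged (G2 unchanged); reused cached 3 without running.
  F9: checked — values it read are unchanged (H2 unchanged, G5 unchanged); reused cached -12 without running.
  H10: checked — values it read are unchanged (H2 unchanged, G5 unchanged); reused cached 3 without running.
  F10: checked — values it read are unchanged (H10 unchanged, E12 unchanged); reused cached 6 without running.
  A8: checked — values it read are unchanged (F9 unchanged, F10 unchanged); reused cached 6 without running.
  B11: checked — values it read are unchanged (A8 unchanged, H10 unchanged); reused cached 3 without running.
  D5: checked — values it read are unchanged (A8 unchanged, F9 unchanged); reused cached -6 without running.
  D8: checked — values it read are unchanged (B11 unchanged, D5 unchanged); reused cached 3 without running.
  G11: checked — values it read are unchanged (B11 unchanged, D8 unchanged); reused cached 0 without running.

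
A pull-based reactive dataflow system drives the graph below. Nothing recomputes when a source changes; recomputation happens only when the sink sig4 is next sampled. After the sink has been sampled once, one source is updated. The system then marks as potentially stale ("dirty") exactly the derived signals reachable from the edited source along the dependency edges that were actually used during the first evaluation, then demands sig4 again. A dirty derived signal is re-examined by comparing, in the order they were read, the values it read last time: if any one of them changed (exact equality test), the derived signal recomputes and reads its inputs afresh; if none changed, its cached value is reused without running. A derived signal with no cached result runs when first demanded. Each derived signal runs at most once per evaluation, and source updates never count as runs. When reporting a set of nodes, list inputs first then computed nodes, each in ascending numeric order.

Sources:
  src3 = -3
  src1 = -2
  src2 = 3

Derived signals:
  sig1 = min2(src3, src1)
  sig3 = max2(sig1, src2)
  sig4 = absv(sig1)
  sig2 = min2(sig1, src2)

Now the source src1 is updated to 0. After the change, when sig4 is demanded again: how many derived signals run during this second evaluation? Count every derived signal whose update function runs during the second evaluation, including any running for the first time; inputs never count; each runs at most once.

Derived signals that run: sig1 — 1 in total.
Key observation: the change is absorbed at sig1 — it re-runs but produces the same value, and the output's value is unchanged.

First evaluation (everything demanded from the output):
  sig1 = min2(-3, -2) = -3
  sig4 = absv(-3) = 3

Propagation after the edit:
  sig1: runs — src1 -2->0; result -3 (same value as before).
  sig4: checked — values it read are unchanged (sig1 unchanged); reused cached 3 without running.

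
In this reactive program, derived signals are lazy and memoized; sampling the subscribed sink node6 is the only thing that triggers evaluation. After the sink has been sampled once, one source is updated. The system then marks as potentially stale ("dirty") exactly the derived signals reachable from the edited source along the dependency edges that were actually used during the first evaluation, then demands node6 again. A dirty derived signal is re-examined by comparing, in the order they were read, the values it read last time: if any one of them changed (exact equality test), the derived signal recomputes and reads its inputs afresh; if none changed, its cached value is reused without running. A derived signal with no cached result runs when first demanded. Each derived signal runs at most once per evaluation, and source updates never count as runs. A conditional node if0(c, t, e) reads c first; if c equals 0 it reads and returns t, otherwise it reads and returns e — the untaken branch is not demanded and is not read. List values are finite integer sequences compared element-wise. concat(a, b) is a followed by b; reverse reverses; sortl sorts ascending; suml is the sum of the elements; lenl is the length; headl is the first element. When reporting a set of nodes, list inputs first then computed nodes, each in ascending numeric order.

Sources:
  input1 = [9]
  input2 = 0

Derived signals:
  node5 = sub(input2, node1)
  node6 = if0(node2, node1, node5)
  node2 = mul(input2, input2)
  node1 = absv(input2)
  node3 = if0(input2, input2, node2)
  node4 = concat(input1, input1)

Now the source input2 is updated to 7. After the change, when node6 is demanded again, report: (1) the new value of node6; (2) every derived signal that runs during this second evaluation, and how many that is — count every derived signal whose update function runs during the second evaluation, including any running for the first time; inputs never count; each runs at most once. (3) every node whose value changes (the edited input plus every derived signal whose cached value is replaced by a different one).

Demanding node6 again yields 0.
4 derived signals run: node1, node2, node5, node6.
The nodes whose values change: input2, node1, node2.
Note the branch switch — node5 had no cache and runs now for the first time.

First demand of the output computes:
  node1 = absv(0) = 0
  node2 = mul(0, 0) = 0
  node6 = if0(node2=0 -> then branch node1) = 0

After the edit, cleaning proceeds:
  node1: a read changed (input2 0->7) — executes, giving 7.
  node2: a read changed (input2 0->7; input2 0->7) — executes, giving 49.
  node5: had never run; runs now, result 0.
  node6: a read changed (node2 0->49; node1 0->7) — executes, giving 0 — identical to its old value.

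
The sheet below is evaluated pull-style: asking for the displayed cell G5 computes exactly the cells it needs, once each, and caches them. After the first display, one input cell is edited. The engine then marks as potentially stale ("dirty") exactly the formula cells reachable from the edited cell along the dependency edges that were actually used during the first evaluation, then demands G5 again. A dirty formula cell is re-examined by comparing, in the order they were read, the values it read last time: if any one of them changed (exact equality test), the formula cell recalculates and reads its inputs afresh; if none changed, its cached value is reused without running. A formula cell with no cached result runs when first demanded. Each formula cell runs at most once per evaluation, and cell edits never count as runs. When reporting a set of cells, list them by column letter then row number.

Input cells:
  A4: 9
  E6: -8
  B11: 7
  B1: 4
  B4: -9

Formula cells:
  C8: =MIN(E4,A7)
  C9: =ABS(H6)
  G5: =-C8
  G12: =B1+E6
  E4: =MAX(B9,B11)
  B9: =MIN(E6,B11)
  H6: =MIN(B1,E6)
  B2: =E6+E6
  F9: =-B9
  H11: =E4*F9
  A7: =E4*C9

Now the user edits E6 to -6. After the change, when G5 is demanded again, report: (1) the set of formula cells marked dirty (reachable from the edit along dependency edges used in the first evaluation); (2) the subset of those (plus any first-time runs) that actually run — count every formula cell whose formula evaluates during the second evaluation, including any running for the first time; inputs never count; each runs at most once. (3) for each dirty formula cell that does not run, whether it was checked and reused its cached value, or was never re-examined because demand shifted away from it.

First demand of the output computes:
  B9 = MIN(-8, 7) = -8
  E4 = MAX(-8, 7) = 7
  H6 = MIN(4, -8) = -8
  C9 = ABS(-8) = 8
  A7 = 7 * 8 = 56
  C8 = MIN(7, 56) = 7
  G5 = -(7) = -7

After the edit, cleaning proceeds:
  B9: a read changed (E6 -8->-6) — executes, giving -6.
  E4: a read changed (B9 -8->-6) — executes, giving 7 — identical to its old value.
  H6: a read changed (E6 -8->-6) — executes, giving -6.
  C9: a read changed (H6 -8->-6) — executes, giving 6.
  A7: a read changed (C9 8->6) — executes, giving 42.
  C8: a read changed (A7 56->42) — executes, giving 7 — identical to its old value.
  G5: dirty, but its reads are unchanged (C8 unchanged); cached -7 stands.

Note where the cutoff bites: G5 is checked, finds nothing changed, and keeps its cache.

The edit dirties: A7, B9, C8, C9, E4, G5, H6.
6 formula cells run: A7, B9, C8, C9, E4, H6.
Cache hits after checking: G5.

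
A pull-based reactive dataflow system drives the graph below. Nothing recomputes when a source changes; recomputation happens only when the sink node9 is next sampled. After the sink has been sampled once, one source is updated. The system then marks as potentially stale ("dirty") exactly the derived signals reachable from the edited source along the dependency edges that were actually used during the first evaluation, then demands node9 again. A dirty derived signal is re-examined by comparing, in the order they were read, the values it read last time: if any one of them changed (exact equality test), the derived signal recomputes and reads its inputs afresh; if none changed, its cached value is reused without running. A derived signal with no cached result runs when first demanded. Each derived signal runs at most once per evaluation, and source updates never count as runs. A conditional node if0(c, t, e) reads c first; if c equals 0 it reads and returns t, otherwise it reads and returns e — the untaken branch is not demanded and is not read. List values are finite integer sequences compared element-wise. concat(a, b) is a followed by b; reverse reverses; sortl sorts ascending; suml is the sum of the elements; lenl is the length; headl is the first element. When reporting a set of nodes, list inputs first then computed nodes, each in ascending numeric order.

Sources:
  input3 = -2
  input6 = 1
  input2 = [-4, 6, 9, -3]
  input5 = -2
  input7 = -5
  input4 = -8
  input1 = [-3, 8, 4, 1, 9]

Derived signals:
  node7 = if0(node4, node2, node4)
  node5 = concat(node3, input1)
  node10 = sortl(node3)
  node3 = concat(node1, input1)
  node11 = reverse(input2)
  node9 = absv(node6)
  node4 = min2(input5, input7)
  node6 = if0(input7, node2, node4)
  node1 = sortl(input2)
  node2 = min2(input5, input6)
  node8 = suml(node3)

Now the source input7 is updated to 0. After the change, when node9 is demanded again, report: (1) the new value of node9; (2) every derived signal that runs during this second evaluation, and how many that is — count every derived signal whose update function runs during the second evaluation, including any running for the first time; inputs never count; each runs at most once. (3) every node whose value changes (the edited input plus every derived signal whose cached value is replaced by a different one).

New value of node9: 2.
Derived signals that run: node2, node6, node9 — 3 in total.
Values that change: input7, node6, node9.
Key observation: a condition flipped, so demand moved to the other branch — node4 is never re-examined.

First evaluation (everything demanded from the output):
  node4 = min2(-2, -5) = -5
  node6 = if0(input7=-5 -> else branch node4) = -5
  node9 = absv(-5) = 5

Propagation after the edit:
  node2: demanded for the first time — runs, produces -2.
  node4: marked dirty but never re-examined — demand shifted away from it.
  node6: runs — input7 -5->0; result -2.
  node9: runs — node6 -5->-2; result 2.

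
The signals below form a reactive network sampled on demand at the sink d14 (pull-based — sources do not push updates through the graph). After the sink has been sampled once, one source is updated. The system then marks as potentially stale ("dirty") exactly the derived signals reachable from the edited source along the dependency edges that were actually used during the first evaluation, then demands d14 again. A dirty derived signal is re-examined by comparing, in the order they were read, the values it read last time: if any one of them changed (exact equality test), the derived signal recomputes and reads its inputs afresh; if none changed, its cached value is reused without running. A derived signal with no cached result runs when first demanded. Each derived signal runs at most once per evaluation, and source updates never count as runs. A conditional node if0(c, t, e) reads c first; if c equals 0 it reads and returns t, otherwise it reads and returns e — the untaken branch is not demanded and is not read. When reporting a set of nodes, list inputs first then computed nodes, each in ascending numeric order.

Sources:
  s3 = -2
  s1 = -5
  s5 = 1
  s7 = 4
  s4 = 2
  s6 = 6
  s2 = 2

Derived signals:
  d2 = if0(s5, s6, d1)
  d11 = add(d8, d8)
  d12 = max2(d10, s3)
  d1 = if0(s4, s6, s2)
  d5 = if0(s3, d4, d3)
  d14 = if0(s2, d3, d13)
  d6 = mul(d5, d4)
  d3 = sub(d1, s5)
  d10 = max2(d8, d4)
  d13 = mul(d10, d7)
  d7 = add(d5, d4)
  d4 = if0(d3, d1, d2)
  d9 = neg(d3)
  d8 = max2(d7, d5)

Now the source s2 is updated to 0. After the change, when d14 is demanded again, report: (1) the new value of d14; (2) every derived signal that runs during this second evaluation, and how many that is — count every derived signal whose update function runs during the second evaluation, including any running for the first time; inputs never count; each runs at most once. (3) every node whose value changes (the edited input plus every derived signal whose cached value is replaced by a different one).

Initial pass — values computed on the first demand:
  d1 = if0(s4=2 -> else branch s2) = 2
  d2 = if0(s5=1 -> else branch d1) = 2
  d3 = sub(2, 1) = 1
  d4 = if0(d3=1 -> else branch d2) = 2
  d5 = if0(s3=-2 -> else branch d3) = 1
  d7 = add(1, 2) = 3
  d8 = max2(3, 1) = 3
  d10 = max2(3, 2) = 3
  d13 = mul(3, 3) = 9
  d14 = if0(s2=2 -> else branch d13) = 9

Second demand — change propagation:
  d1: re-runs because s2 2->0; new result 0.
  d2: dirty yet unreached — the second evaluation never asks for it.
  d3: re-runs because d1 2->0; new result -1.
  d4: dirty yet unreached — the second evaluation never asks for it.
  d5: dirty yet unreached — the second evaluation never asks for it.
  d7: dirty yet unreached — the second evaluation never asks for it.
  d8: dirty yet unreached — the second evaluation never asks for it.
  d10: dirty yet unreached — the second evaluation never asks for it.
  d13: dirty yet unreached — the second evaluation never asks for it.
  d14: re-runs because s2 2->0; new result -1.

The important point: the flipped condition redirects demand; d2, d4, d5, d7, d8, d10, d13 are left stale, never re-checked.

d14 now evaluates to -1.
Run set: d1, d3, d14 (3 run).
Changed values: s2, d1, d3, d14.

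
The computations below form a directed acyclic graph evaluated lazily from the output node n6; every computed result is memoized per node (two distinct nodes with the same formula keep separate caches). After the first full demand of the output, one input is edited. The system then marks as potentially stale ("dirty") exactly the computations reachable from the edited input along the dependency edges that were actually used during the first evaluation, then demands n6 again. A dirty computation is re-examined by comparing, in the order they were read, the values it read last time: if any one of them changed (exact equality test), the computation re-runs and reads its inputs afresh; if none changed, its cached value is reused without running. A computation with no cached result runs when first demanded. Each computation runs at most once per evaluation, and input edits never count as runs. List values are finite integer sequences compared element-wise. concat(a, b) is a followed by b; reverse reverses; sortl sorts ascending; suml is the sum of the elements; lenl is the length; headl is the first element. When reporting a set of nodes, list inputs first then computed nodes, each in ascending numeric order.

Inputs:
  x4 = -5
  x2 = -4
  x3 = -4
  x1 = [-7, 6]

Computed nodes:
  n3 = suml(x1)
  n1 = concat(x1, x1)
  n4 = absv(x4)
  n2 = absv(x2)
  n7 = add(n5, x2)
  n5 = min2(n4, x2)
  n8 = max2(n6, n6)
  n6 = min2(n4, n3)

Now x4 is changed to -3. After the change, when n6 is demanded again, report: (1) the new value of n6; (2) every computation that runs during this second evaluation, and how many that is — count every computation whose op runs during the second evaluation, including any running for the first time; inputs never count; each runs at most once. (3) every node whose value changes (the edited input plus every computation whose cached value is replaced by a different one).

Demanding n6 again yields -1.
2 computations run: n4, n6.
The nodes whose values change: x4, n4.

First demand of the output computes:
  n3 = suml([-7, 6]) = -1
  n4 = absv(-5) = 5
  n6 = min2(5, -1) = -1

After the edit, cleaning proceeds:
  n4: a read changed (x4 -5->-3) — executes, giving 3.
  n6: a read changed (n4 5->3) — executes, giving -1 — identical to its old value.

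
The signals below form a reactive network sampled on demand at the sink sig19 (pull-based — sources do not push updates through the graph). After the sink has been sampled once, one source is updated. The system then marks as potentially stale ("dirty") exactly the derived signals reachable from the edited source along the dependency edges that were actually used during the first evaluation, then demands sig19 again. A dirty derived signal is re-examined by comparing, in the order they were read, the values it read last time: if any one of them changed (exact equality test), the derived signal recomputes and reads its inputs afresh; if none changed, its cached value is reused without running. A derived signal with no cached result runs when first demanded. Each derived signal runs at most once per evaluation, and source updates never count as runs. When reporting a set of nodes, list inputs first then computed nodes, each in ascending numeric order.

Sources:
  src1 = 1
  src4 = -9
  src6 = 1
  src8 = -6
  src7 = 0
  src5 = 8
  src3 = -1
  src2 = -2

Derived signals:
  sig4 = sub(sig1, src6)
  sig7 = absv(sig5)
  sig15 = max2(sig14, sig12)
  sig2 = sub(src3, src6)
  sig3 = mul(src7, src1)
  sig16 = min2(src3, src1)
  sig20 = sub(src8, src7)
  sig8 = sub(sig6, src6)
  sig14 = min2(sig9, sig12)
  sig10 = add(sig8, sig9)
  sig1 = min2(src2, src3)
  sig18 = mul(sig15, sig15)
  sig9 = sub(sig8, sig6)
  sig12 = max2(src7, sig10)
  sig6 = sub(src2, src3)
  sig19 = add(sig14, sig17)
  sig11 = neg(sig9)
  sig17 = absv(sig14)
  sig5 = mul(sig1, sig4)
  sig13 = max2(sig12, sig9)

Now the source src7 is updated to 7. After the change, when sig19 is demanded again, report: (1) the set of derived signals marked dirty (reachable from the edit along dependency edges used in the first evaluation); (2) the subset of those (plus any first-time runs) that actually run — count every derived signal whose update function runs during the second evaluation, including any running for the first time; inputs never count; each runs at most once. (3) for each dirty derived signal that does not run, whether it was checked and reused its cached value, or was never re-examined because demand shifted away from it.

Initial pass — values computed on the first demand:
  sig6 = sub(-2, -1) = -1
  sig8 = sub(-1, 1) = -2
  sig9 = sub(-2, -1) = -1
  sig10 = add(-2, -1) = -3
  sig12 = max2(0, -3) = 0
  sig14 = min2(-1, 0) = -1
  sig17 = absv(-1) = 1
  sig19 = add(-1, 1) = 0

Second demand — change propagation:
  sig12: re-runs because src7 0->7; new result 7.
  sig14: re-runs because sig12 0->7; new result -1 (unchanged).
  sig17: re-examined; everything it read last time is the same (sig14 unchanged) — cache 1 kept, no run.
  sig19: re-examined; everything it read last time is the same (sig14 unchanged, sig17 unchanged) — cache 0 kept, no run.

The important point: sig14 recomputes to an identical value, and the output ends up unchanged.

Dirty set: sig12, sig14, sig17, sig19.
Run set: sig12, sig14 (2 run).
Re-examined without running (cache reused): sig17, sig19.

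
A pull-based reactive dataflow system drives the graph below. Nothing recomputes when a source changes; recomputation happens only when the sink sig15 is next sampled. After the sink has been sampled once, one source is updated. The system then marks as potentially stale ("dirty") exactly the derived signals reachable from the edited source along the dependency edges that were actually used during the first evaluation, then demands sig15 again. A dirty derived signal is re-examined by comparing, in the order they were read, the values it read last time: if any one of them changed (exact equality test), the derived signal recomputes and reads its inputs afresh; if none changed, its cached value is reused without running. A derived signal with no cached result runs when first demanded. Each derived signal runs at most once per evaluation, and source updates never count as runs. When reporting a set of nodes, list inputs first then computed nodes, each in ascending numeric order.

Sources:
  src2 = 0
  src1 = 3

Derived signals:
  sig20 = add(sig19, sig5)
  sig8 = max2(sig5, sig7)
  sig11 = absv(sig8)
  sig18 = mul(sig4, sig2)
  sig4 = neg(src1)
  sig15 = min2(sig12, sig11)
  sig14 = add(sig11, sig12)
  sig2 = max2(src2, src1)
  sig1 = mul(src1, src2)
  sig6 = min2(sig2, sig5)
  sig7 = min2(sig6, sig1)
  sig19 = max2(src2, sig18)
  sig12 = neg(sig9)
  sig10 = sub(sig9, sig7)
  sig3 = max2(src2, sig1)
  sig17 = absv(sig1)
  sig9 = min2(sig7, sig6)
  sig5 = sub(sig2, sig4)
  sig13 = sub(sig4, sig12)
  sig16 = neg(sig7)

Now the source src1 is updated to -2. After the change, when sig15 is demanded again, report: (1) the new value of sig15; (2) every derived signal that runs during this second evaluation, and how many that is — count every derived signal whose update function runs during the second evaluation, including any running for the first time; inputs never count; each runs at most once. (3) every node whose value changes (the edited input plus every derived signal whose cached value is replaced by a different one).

First evaluation (everything demanded from the output):
  sig1 = mul(3, 0) = 0
  sig2 = max2(0, 3) = 3
  sig4 = neg(3) = -3
  sig5 = sub(3, -3) = 6
  sig6 = min2(3, 6) = 3
  sig7 = min2(3, 0) = 0
  sig8 = max2(6, 0) = 6
  sig9 = min2(0, 3) = 0
  sig11 = absv(6) = 6
  sig12 = neg(0) = 0
  sig15 = min2(0, 6) = 0

Propagation after the edit:
  sig1: runs — src1 3->-2; result 0 (same value as before).
  sig2: runs — src1 3->-2; result 0.
  sig4: runs — src1 3->-2; result 2.
  sig5: runs — sig2 3->0; sig4 -3->2; result -2.
  sig6: runs — sig2 3->0; sig5 6->-2; result -2.
  sig7: runs — sig6 3->-2; result -2.
  sig8: runs — sig5 6->-2; sig7 0->-2; result -2.
  sig9: runs — sig7 0->-2; sig6 3->-2; result -2.
  sig11: runs — sig8 6->-2; result 2.
  sig12: runs — sig9 0->-2; result 2.
  sig15: runs — sig12 0->2; sig11 6->2; result 2.

New value of sig15: 2.
Derived signals that run: sig1, sig2, sig4, sig5, sig6, sig7, sig8, sig9, sig11, sig12, sig15 — 11 in total.
Values that change: src1, sig2, sig4, sig5, sig6, sig7, sig8, sig9, sig11, sig12, sig15.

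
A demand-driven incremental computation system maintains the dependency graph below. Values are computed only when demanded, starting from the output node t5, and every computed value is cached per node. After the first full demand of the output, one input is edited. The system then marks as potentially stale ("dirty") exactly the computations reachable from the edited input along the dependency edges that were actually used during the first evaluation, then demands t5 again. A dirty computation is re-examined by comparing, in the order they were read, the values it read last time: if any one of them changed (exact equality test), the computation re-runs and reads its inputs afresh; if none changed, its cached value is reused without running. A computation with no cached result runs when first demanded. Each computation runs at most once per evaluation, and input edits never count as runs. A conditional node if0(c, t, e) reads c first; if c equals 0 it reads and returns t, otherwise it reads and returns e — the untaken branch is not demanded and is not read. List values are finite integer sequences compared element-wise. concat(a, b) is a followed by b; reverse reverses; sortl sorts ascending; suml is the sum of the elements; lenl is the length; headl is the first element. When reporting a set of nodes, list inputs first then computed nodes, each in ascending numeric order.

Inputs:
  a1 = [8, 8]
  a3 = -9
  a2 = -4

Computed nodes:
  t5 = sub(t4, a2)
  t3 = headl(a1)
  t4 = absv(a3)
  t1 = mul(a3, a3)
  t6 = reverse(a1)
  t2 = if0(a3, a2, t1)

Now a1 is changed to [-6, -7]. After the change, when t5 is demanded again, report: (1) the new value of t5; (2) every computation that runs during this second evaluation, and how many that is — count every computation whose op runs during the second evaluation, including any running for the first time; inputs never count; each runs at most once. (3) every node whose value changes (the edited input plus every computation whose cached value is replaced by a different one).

New value of t5: 13.
Computations that run: none — 0 in total.
Values that change: a1.
Key observation: a1 is never demanded by the output, so the edit triggers no recomputation at all.

First evaluation (everything demanded from the output):
  t4 = absv(-9) = 9
  t5 = sub(9, -4) = 13

Propagation after the edit:
  a1 feeds no computation that the output demands — nothing is marked dirty and nothing runs.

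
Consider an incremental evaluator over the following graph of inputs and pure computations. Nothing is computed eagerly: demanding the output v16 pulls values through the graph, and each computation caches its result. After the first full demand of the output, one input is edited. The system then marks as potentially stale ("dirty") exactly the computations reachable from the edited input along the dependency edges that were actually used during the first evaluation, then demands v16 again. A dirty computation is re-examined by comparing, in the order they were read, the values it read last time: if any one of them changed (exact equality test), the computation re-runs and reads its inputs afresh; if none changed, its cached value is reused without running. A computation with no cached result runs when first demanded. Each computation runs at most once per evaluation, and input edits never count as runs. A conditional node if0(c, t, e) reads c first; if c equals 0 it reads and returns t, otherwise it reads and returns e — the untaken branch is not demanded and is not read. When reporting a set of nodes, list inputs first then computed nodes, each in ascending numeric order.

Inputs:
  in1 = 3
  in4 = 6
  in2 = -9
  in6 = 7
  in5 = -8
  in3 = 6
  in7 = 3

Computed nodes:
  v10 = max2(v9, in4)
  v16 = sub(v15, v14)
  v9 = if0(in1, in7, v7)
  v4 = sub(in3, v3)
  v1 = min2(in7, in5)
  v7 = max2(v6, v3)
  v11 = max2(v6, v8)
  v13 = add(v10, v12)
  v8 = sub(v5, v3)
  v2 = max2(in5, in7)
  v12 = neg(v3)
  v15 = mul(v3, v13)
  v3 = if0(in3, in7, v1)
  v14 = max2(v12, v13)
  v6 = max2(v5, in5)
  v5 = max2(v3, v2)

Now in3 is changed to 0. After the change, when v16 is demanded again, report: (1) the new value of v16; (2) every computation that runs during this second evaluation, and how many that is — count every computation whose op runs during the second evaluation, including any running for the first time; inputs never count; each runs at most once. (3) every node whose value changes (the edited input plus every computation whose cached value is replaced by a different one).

v16 now evaluates to 6.
Run set: v3, v5, v7, v12, v13, v14, v15, v16 (8 run).
Changed values: in3, v3, v12, v13, v14, v15, v16.
The important point: at v6 every value read last time is unchanged, so the dirty flag clears without a run.

Initial pass — values computed on the first demand:
  v1 = min2(3, -8) = -8
  v2 = max2(-8, 3) = 3
  v3 = if0(in3=6 -> else branch v1) = -8
  v5 = max2(-8, 3) = 3
  v6 = max2(3, -8) = 3
  v7 = max2(3, -8) = 3
  v9 = if0(in1=3 -> else branch v7) = 3
  v10 = max2(3, 6) = 6
  v12 = neg(-8) = 8
  v13 = add(6, 8) = 14
  v14 = max2(8, 14) = 14
  v15 = mul(-8, 14) = -112
  v16 = sub(-112, 14) = -126

Second demand — change propagation:
  v3: re-runs because in3 6->0; new result 3.
  v5: re-runs because v3 -8->3; new result 3 (unchanged).
  v6: re-examined; everything it read last time is the same (v5 unchanged, in5 unchanged) — cache 3 kept, no run.
  v7: re-runs because v3 -8->3; new result 3 (unchanged).
  v9: re-examined; everything it read last time is the same (in1 unchanged, v7 unchanged) — cache 3 kept, no run.
  v10: re-examined; everything it read last time is the same (v9 unchanged, in4 unchanged) — cache 6 kept, no run.
  v12: re-runs because v3 -8->3; new result -3.
  v13: re-runs because v12 8->-3; new result 3.
  v14: re-runs because v12 8->-3; v13 14->3; new result 3.
  v15: re-runs because v3 -8->3; v13 14->3; new result 9.
  v16: re-runs because v15 -112->9; v14 14->3; new result 6.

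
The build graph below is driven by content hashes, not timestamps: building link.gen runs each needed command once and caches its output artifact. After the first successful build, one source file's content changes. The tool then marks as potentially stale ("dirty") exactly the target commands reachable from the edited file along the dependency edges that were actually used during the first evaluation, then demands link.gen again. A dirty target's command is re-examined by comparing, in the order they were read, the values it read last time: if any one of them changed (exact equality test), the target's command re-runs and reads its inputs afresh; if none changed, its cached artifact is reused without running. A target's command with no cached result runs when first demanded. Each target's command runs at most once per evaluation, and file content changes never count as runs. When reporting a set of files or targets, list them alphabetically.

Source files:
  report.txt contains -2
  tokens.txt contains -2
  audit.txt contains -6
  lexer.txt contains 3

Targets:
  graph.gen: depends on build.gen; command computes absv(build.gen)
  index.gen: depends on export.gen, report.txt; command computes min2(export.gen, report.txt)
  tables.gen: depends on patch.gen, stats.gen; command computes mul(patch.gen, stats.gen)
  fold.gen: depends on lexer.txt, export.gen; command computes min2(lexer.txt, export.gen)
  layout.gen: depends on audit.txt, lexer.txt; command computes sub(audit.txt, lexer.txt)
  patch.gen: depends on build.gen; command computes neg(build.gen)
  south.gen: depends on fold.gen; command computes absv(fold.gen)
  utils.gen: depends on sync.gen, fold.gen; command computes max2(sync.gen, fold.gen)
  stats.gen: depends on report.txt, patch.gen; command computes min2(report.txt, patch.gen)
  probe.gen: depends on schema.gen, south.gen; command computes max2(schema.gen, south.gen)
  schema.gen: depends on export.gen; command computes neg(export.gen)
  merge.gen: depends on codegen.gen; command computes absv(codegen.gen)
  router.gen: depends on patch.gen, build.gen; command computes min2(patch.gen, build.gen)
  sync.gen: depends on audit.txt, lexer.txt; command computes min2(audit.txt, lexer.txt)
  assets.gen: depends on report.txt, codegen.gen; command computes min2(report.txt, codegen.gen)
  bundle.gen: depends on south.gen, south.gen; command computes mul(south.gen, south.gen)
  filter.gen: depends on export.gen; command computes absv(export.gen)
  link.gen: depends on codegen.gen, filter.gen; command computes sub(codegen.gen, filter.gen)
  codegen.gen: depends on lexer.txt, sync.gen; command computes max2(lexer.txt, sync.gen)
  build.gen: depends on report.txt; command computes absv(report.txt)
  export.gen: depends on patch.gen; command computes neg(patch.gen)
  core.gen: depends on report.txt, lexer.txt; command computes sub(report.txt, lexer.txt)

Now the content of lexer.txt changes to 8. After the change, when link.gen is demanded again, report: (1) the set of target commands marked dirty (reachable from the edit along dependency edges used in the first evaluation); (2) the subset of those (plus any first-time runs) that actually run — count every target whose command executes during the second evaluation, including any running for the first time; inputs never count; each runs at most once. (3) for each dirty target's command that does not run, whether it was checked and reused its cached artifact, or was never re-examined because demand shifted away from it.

Dirty set: codegen.gen, link.gen, sync.gen.
Run set: codegen.gen, link.gen, sync.gen (3 run).
All dirty target commands ended up running.

Initial pass — values computed on the first demand:
  build.gen = absv(-2) = 2
  patch.gen = neg(2) = -2
  export.gen = neg(-2) = 2
  filter.gen = absv(2) = 2
  sync.gen = min2(-6, 3) = -6
  codegen.gen = max2(3, -6) = 3
  link.gen = sub(3, 2) = 1

Second demand — change propagation:
  sync.gen: re-runs because lexer.txt 3->8; new result -6 (unchanged).
  codegen.gen: re-runs because lexer.txt 3->8; new result 8.
  link.gen: re-runs because codegen.gen 3->8; new result 6.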